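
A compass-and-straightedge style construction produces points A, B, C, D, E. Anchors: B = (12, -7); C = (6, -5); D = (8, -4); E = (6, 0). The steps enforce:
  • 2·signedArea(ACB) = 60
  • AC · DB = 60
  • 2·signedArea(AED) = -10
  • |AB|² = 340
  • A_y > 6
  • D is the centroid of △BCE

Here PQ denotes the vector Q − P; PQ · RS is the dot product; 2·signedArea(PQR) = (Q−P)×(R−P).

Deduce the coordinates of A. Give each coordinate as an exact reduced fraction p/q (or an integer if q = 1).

A = (0, 7)

1. A_x = 0  [2·signedArea(AED) = -10 ∩ AC · DB = 60]
2. A_y = 7  [2·signedArea(AED) = -10 ∩ AC · DB = 60]
   → A = (0, 7)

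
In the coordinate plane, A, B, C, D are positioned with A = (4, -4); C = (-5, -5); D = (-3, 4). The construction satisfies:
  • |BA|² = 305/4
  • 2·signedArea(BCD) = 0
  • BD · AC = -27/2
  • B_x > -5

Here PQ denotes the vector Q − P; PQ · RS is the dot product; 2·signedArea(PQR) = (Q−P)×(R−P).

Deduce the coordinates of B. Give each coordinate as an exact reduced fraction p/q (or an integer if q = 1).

B = (-4, -1/2)

1. B_x = -4  [2·signedArea(BCD) = 0 ∩ BD · AC = -27/2]
2. B_y = -1/2  [2·signedArea(BCD) = 0 ∩ BD · AC = -27/2]
   → B = (-4, -1/2)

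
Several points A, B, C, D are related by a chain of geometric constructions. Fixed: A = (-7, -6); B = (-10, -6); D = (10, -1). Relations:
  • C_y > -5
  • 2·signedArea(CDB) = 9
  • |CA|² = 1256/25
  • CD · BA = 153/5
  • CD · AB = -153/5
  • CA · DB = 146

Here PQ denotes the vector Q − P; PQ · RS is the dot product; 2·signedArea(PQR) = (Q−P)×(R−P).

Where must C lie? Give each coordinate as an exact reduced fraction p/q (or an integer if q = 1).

1. C_x = -1/5  [CD · BA = 153/5 ∩ 2·signedArea(CDB) = 9]
2. C_y = -4  [CD · BA = 153/5 ∩ 2·signedArea(CDB) = 9]
   → C = (-1/5, -4)

C = (-1/5, -4)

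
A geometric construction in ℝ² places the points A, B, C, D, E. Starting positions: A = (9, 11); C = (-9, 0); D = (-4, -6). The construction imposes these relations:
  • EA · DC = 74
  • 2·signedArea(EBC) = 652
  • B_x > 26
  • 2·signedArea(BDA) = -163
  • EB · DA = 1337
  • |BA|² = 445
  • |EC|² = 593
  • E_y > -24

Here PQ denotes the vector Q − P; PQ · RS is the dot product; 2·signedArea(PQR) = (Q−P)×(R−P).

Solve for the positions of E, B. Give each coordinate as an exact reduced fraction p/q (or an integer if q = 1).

1. B_x = 27  [line -17·x + 13·y + 173 = 0 ∩ |BA|² = 445]
2. B_y = 22  [line -17·x + 13·y + 173 = 0 ∩ |BA|² = 445]
   → B = (27, 22)
3. E_x = -17  [EA · DC = 74 ∩ 2·signedArea(EBC) = 652]
4. E_y = -23  [EA · DC = 74 ∩ 2·signedArea(EBC) = 652]
   → E = (-17, -23)

B = (27, 22)
E = (-17, -23)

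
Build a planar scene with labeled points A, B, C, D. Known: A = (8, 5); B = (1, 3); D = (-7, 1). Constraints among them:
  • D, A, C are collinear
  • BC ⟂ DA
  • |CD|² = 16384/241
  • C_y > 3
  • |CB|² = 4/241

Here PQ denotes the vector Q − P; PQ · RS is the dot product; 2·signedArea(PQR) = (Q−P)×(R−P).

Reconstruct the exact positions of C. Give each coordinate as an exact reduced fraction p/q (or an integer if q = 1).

C = (233/241, 753/241)

1. C_x = 233/241  [D, A, C are collinear ∩ BC ⟂ DA]
2. C_y = 753/241  [D, A, C are collinear ∩ BC ⟂ DA]
   → C = (233/241, 753/241)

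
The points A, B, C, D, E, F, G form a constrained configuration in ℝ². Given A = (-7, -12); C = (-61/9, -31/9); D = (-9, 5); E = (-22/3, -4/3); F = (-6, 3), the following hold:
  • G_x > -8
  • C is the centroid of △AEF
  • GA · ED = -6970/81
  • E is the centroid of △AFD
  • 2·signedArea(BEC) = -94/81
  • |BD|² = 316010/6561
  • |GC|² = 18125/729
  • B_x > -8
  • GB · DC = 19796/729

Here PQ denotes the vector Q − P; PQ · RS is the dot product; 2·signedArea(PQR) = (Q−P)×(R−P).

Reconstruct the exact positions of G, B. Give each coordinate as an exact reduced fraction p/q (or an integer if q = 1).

1. G_x = -196/27  [line 5/3·x + -19/3·y + 1759/81 = 0 ∩ |GC|² = 18125/729]
2. G_y = 41/27  [line 5/3·x + -19/3·y + 1759/81 = 0 ∩ |GC|² = 18125/729]
   → G = (-196/27, 41/27)
3. B_x = -628/81  [2·signedArea(BEC) = -94/81 ∩ GB · DC = 19796/729]
4. B_y = -148/81  [2·signedArea(BEC) = -94/81 ∩ GB · DC = 19796/729]
   → B = (-628/81, -148/81)

B = (-628/81, -148/81)
G = (-196/27, 41/27)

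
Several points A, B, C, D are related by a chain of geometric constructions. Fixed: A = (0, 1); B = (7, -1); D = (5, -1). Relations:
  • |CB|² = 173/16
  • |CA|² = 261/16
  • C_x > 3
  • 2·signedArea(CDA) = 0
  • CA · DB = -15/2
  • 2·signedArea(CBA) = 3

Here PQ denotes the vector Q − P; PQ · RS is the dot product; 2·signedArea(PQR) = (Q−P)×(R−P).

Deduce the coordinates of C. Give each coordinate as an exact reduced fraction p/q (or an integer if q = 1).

C = (15/4, -1/2)

1. C_x = 15/4  [2·signedArea(CDA) = 0 ∩ CA · DB = -15/2]
2. C_y = -1/2  [2·signedArea(CDA) = 0 ∩ CA · DB = -15/2]
   → C = (15/4, -1/2)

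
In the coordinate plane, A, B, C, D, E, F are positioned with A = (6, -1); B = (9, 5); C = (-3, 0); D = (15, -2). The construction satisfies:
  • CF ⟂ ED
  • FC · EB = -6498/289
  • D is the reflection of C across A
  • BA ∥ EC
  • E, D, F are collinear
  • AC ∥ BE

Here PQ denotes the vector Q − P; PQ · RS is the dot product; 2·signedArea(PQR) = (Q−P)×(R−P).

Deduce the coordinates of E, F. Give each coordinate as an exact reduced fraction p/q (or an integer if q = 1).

E = (0, 6)
F = (45/289, 1710/289)

1. E_x = 0  [BA ∥ EC ∩ AC ∥ BE]
2. E_y = 6  [BA ∥ EC ∩ AC ∥ BE]
   → E = (0, 6)
3. F_x = 45/289  [E, D, F are collinear ∩ CF ⟂ ED]
4. F_y = 1710/289  [E, D, F are collinear ∩ CF ⟂ ED]
   → F = (45/289, 1710/289)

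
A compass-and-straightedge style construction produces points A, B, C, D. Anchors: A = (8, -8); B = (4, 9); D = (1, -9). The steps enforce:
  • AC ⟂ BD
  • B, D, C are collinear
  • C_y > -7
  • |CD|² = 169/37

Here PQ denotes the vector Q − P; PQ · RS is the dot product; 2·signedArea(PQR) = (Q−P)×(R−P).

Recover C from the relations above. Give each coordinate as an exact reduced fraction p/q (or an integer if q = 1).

C = (50/37, -255/37)

1. C_x = 50/37  [B, D, C are collinear ∩ AC ⟂ BD]
2. C_y = -255/37  [B, D, C are collinear ∩ AC ⟂ BD]
   → C = (50/37, -255/37)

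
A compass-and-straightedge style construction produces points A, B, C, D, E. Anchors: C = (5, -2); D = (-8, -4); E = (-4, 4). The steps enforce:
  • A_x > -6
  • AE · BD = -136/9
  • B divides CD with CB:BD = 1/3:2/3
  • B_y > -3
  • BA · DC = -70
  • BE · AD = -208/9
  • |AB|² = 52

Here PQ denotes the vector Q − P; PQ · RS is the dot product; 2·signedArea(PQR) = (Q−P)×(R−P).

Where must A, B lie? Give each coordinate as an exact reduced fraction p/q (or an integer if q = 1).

A = (-16/3, 4/3)
B = (2/3, -8/3)

1. B_x = 2/3  [B divides CD with CB:BD = 1/3:2/3]
2. B_y = -8/3  [B divides CD with CB:BD = 1/3:2/3]
   → B = (2/3, -8/3)
3. A_x = -16/3  [AE · BD = -136/9 ∩ BE · AD = -208/9]
4. A_y = 4/3  [AE · BD = -136/9 ∩ BE · AD = -208/9]
   → A = (-16/3, 4/3)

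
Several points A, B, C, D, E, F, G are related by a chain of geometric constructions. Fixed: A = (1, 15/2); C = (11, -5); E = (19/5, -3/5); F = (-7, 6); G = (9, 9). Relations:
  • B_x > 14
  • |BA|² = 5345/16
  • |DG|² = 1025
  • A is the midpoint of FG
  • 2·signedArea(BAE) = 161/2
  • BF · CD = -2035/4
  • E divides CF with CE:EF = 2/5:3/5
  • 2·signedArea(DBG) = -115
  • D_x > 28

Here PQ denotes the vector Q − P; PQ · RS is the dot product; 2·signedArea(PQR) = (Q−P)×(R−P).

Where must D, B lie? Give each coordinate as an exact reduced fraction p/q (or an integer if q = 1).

1. B_x = 15  [line 81/10·x + 14/5·y + -548/5 = 0 ∩ |BA|² = 5345/16]
2. B_y = -17/4  [line 81/10·x + 14/5·y + -548/5 = 0 ∩ |BA|² = 5345/16]
   → B = (15, -17/4)
3. D_x = 29  [2·signedArea(DBG) = -115 ∩ BF · CD = -2035/4]
4. D_y = -16  [2·signedArea(DBG) = -115 ∩ BF · CD = -2035/4]
   → D = (29, -16)

B = (15, -17/4)
D = (29, -16)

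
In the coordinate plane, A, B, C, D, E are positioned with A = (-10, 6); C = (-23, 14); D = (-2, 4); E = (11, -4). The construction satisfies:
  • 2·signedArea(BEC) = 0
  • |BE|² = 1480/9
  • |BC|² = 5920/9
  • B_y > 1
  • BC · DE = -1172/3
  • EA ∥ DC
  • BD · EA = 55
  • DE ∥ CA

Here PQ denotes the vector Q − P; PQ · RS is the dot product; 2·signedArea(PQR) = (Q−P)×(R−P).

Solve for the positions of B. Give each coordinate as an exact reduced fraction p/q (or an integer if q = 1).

1. B_x = -1/3  [2·signedArea(BEC) = 0 ∩ BD · EA = 55]
2. B_y = 2  [2·signedArea(BEC) = 0 ∩ BD · EA = 55]
   → B = (-1/3, 2)

B = (-1/3, 2)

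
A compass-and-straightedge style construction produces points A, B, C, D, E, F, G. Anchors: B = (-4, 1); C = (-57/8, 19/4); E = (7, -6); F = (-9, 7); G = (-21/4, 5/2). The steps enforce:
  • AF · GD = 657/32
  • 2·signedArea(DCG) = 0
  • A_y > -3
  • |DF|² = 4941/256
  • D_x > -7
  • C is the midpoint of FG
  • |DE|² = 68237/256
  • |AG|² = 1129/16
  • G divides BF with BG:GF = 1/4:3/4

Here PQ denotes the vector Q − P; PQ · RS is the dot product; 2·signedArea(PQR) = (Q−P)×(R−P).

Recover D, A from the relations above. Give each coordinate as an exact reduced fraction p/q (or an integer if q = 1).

1. D_x = -99/16  [line 9/4·x + 15/8·y + 57/8 = 0 ∩ |DF|² = 4941/256]
2. D_y = 29/8  [line 9/4·x + 15/8·y + 57/8 = 0 ∩ |DF|² = 4941/256]
   → D = (-99/16, 29/8)
3. A_x = 3/2  [line 15/16·x + -9/8·y + -135/32 = 0 ∩ |AG|² = 1129/16]
4. A_y = -5/2  [line 15/16·x + -9/8·y + -135/32 = 0 ∩ |AG|² = 1129/16]
   → A = (3/2, -5/2)

A = (3/2, -5/2)
D = (-99/16, 29/8)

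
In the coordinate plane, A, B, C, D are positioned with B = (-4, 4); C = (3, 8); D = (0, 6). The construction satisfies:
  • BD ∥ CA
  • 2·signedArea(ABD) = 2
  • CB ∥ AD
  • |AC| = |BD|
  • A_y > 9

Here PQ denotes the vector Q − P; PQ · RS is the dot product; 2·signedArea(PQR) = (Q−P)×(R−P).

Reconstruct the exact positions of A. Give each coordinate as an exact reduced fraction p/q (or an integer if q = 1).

A = (7, 10)

1. A_x = 7  [CB ∥ AD ∩ BD ∥ CA]
2. A_y = 10  [CB ∥ AD ∩ BD ∥ CA]
   → A = (7, 10)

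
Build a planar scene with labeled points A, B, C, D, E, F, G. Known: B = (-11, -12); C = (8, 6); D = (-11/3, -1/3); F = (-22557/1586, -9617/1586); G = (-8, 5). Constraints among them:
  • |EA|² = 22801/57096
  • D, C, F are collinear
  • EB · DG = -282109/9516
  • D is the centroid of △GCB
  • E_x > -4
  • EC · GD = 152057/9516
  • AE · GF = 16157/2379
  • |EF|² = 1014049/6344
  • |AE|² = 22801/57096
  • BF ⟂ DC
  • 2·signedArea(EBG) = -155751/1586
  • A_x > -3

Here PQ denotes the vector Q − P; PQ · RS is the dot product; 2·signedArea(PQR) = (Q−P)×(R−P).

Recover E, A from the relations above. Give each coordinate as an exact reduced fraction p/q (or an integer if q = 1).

1. E_x = -9869/3172  [2·signedArea(EBG) = -155751/1586 ∩ EB · DG = -282109/9516]
2. E_y = -101/3172  [2·signedArea(EBG) = -155751/1586 ∩ EB · DG = -282109/9516]
   → E = (-9869/3172, -101/3172)
3. A_x = -12161/4758  [line 9869/1586·x + 17547/1586·y + 30739/2379 = 0 ∩ |EA|² = 22801/57096]
4. A_y = 1283/4758  [line 9869/1586·x + 17547/1586·y + 30739/2379 = 0 ∩ |EA|² = 22801/57096]
   → A = (-12161/4758, 1283/4758)

A = (-12161/4758, 1283/4758)
E = (-9869/3172, -101/3172)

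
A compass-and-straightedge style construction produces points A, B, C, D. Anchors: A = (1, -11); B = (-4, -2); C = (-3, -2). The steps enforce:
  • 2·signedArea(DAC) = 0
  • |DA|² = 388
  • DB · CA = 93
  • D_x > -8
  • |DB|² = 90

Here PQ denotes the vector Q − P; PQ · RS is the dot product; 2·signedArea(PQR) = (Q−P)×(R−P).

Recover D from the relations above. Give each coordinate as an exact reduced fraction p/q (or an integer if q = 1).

D = (-7, 7)

1. D_x = -7  [2·signedArea(DAC) = 0 ∩ DB · CA = 93]
2. D_y = 7  [2·signedArea(DAC) = 0 ∩ DB · CA = 93]
   → D = (-7, 7)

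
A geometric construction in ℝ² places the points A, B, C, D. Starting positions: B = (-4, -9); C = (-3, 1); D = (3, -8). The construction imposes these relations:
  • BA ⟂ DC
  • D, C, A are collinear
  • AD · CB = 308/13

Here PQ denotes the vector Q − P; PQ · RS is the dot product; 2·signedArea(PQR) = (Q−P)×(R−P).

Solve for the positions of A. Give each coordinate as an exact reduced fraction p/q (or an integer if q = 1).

1. A_x = 17/13  [D, C, A are collinear ∩ BA ⟂ DC]
2. A_y = -71/13  [D, C, A are collinear ∩ BA ⟂ DC]
   → A = (17/13, -71/13)

A = (17/13, -71/13)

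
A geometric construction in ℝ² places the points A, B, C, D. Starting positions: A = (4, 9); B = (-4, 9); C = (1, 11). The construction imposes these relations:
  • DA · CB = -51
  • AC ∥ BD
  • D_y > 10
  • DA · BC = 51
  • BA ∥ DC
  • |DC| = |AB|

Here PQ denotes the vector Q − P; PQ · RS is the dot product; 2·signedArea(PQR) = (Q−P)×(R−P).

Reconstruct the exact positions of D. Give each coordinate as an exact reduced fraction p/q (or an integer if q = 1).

D = (-7, 11)

1. D_x = -7  [BA ∥ DC ∩ AC ∥ BD]
2. D_y = 11  [BA ∥ DC ∩ AC ∥ BD]
   → D = (-7, 11)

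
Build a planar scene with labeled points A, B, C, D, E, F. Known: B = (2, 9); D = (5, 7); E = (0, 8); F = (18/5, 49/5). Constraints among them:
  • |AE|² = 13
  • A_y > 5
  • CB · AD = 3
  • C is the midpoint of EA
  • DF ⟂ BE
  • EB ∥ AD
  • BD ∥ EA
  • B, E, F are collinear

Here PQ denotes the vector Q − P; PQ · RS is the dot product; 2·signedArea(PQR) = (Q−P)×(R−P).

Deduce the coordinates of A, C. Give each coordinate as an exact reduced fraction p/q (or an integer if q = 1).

1. A_x = 3  [EB ∥ AD ∩ BD ∥ EA]
2. A_y = 6  [EB ∥ AD ∩ BD ∥ EA]
   → A = (3, 6)
3. C_x = 3/2  [C is the midpoint of EA]
4. C_y = 7  [C is the midpoint of EA]
   → C = (3/2, 7)

A = (3, 6)
C = (3/2, 7)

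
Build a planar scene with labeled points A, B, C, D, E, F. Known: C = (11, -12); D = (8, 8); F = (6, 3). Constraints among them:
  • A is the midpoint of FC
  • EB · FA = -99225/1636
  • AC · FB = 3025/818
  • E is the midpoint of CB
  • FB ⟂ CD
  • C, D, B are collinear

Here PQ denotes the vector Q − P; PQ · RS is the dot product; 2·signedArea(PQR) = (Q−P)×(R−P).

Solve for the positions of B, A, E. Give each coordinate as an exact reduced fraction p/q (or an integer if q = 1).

A = (17/2, -9/2)
B = (3554/409, 1392/409)
E = (8053/818, -1758/409)

1. B_x = 3554/409  [C, D, B are collinear ∩ FB ⟂ CD]
2. B_y = 1392/409  [C, D, B are collinear ∩ FB ⟂ CD]
   → B = (3554/409, 1392/409)
3. A_x = 17/2  [A is the midpoint of FC]
4. A_y = -9/2  [A is the midpoint of FC]
   → A = (17/2, -9/2)
5. E_x = 8053/818  [E is the midpoint of CB]
6. E_y = -1758/409  [E is the midpoint of CB]
   → E = (8053/818, -1758/409)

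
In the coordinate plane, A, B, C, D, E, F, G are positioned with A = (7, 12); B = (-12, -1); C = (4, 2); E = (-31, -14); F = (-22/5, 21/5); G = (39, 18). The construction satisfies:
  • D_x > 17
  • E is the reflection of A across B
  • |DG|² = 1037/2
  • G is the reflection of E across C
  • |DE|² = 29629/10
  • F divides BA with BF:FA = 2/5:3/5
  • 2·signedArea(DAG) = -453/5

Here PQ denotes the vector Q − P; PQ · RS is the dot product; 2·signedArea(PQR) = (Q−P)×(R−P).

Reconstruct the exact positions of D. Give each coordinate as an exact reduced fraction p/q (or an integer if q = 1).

D = (173/10, 111/10)

1. D_x = 173/10  [line -6·x + 32·y + -1257/5 = 0 ∩ |DE|² = 29629/10]
2. D_y = 111/10  [line -6·x + 32·y + -1257/5 = 0 ∩ |DE|² = 29629/10]
   → D = (173/10, 111/10)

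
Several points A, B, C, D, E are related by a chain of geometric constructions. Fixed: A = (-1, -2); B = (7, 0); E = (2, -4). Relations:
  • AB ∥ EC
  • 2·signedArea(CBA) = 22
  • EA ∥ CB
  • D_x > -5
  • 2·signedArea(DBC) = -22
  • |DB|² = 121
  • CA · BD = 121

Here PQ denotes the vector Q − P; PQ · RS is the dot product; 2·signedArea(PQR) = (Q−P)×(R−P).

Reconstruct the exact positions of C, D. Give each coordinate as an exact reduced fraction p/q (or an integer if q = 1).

1. C_x = 10  [EA ∥ CB ∩ AB ∥ EC]
2. C_y = -2  [EA ∥ CB ∩ AB ∥ EC]
   → C = (10, -2)
3. D_x = -4  [2·signedArea(DBC) = -22 ∩ CA · BD = 121]
4. D_y = 0  [2·signedArea(DBC) = -22 ∩ CA · BD = 121]
   → D = (-4, 0)

C = (10, -2)
D = (-4, 0)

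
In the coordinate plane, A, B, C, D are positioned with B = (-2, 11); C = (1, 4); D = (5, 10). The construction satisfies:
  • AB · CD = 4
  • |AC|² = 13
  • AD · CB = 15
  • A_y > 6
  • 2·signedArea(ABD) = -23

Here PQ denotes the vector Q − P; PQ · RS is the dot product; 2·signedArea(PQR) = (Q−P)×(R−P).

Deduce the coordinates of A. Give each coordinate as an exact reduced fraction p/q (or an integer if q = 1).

1. A_x = 3  [AD · CB = 15 ∩ AB · CD = 4]
2. A_y = 7  [AD · CB = 15 ∩ AB · CD = 4]
   → A = (3, 7)

A = (3, 7)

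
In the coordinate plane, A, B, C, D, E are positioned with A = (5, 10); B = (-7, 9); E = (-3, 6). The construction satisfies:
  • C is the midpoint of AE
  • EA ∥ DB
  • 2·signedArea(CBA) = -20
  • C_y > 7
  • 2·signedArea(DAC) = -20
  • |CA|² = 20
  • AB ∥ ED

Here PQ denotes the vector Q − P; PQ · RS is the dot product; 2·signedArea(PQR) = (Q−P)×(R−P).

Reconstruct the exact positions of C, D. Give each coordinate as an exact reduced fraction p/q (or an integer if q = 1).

1. C_x = 1  [C is the midpoint of AE]
2. C_y = 8  [C is the midpoint of AE]
   → C = (1, 8)
3. D_x = -15  [EA ∥ DB ∩ AB ∥ ED]
4. D_y = 5  [EA ∥ DB ∩ AB ∥ ED]
   → D = (-15, 5)

C = (1, 8)
D = (-15, 5)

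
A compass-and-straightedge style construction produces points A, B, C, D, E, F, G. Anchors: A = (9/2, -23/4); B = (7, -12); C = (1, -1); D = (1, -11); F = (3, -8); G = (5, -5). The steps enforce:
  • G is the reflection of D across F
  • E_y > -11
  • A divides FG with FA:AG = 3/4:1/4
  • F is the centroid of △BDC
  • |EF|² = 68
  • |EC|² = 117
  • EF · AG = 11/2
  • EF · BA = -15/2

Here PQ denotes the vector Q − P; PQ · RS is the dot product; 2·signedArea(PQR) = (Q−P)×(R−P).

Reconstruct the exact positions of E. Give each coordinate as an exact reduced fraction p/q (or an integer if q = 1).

1. E_x = -5  [EF · BA = -15/2 ∩ EF · AG = 11/2]
2. E_y = -10  [EF · BA = -15/2 ∩ EF · AG = 11/2]
   → E = (-5, -10)

E = (-5, -10)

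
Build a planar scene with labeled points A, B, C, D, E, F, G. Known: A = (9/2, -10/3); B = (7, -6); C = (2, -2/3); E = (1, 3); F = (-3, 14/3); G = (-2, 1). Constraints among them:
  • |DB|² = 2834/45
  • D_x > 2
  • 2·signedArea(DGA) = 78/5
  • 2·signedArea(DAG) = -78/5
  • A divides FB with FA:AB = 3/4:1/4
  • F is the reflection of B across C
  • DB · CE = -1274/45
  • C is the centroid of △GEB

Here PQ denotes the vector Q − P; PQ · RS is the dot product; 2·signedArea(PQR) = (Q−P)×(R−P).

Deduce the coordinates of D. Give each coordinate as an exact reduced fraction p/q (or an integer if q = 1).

D = (12/5, 7/15)

1. D_x = 12/5  [2·signedArea(DAG) = -78/5 ∩ DB · CE = -1274/45]
2. D_y = 7/15  [2·signedArea(DAG) = -78/5 ∩ DB · CE = -1274/45]
   → D = (12/5, 7/15)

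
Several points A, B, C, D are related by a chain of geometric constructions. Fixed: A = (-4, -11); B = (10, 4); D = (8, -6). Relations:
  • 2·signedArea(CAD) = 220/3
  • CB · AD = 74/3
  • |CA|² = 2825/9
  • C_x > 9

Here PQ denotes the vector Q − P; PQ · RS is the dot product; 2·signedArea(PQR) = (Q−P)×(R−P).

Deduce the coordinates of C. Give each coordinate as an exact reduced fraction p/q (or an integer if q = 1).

1. C_x = 28/3  [CB · AD = 74/3 ∩ 2·signedArea(CAD) = 220/3]
2. C_y = 2/3  [CB · AD = 74/3 ∩ 2·signedArea(CAD) = 220/3]
   → C = (28/3, 2/3)

C = (28/3, 2/3)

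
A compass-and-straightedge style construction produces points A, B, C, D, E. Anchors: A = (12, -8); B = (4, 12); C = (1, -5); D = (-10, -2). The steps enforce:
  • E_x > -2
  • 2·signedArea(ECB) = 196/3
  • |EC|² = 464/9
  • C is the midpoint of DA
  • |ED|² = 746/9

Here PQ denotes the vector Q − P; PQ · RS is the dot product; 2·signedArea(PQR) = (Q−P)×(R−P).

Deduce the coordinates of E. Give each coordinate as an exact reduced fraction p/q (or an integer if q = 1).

E = (-5/3, 5/3)

1. E_x = -5/3  [line -17·x + 3·y + -100/3 = 0 ∩ |EC|² = 464/9]
2. E_y = 5/3  [line -17·x + 3·y + -100/3 = 0 ∩ |EC|² = 464/9]
   → E = (-5/3, 5/3)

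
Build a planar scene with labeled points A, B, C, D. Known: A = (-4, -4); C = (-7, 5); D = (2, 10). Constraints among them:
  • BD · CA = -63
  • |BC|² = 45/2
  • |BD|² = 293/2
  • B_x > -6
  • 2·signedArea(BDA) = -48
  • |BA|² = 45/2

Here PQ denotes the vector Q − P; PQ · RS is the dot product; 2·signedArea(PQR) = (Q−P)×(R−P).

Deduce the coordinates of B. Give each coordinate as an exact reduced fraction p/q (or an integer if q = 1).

1. B_x = -11/2  [BD · CA = -63 ∩ 2·signedArea(BDA) = -48]
2. B_y = 1/2  [BD · CA = -63 ∩ 2·signedArea(BDA) = -48]
   → B = (-11/2, 1/2)

B = (-11/2, 1/2)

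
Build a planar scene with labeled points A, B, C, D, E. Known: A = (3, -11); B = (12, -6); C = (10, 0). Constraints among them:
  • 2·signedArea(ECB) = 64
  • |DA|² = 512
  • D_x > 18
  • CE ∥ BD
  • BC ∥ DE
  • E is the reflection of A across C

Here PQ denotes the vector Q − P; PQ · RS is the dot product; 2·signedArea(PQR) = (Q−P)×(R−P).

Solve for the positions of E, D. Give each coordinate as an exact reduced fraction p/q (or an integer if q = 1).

1. E_x = 17  [E is the reflection of A across C]
2. E_y = 11  [E is the reflection of A across C]
   → E = (17, 11)
3. D_x = 19  [BC ∥ DE ∩ CE ∥ BD]
4. D_y = 5  [BC ∥ DE ∩ CE ∥ BD]
   → D = (19, 5)

D = (19, 5)
E = (17, 11)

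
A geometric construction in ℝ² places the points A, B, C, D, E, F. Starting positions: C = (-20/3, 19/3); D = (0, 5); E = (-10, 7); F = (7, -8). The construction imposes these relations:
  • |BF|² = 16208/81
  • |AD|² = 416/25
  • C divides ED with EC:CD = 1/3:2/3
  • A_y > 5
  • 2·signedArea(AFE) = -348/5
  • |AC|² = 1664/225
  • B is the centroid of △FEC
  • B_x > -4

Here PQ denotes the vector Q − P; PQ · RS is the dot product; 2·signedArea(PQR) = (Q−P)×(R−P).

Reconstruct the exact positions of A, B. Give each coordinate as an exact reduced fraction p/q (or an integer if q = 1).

1. A_x = -4  [line -15·x + -17·y + 193/5 = 0 ∩ |AD|² = 416/25]
2. A_y = 29/5  [line -15·x + -17·y + 193/5 = 0 ∩ |AD|² = 416/25]
   → A = (-4, 29/5)
3. B_x = -29/9  [B is the centroid of △FEC]
4. B_y = 16/9  [B is the centroid of △FEC]
   → B = (-29/9, 16/9)

A = (-4, 29/5)
B = (-29/9, 16/9)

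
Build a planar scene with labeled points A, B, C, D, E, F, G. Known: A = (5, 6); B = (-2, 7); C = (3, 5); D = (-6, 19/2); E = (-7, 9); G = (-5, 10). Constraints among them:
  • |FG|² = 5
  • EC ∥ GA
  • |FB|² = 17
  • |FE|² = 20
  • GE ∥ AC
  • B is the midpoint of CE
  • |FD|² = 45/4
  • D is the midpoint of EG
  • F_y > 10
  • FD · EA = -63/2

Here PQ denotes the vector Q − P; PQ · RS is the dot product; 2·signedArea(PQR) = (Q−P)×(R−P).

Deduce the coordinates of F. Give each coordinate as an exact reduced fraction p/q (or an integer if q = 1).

1. F_x = -3  [line -12·x + 3·y + -69 = 0 ∩ |FE|² = 20]
2. F_y = 11  [line -12·x + 3·y + -69 = 0 ∩ |FE|² = 20]
   → F = (-3, 11)

F = (-3, 11)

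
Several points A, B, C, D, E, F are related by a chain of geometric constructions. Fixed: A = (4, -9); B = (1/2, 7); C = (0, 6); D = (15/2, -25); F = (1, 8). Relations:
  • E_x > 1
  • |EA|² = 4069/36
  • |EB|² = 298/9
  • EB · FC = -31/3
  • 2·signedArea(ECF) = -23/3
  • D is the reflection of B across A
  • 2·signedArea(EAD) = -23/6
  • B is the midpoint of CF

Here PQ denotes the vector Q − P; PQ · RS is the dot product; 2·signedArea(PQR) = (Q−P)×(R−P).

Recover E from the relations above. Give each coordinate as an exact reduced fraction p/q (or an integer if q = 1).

E = (3/2, 4/3)

1. E_x = 3/2  [2·signedArea(ECF) = -23/3 ∩ EB · FC = -31/3]
2. E_y = 4/3  [2·signedArea(ECF) = -23/3 ∩ EB · FC = -31/3]
   → E = (3/2, 4/3)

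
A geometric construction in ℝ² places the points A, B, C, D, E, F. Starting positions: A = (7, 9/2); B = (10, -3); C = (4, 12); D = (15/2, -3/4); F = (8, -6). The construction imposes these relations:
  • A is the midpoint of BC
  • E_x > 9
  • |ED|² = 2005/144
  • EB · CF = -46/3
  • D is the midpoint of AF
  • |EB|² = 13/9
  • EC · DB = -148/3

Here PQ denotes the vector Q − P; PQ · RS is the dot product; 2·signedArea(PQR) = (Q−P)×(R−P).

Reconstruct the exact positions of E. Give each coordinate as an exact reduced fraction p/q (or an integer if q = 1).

E = (28/3, -4)

1. E_x = 28/3  [EB · CF = -46/3 ∩ EC · DB = -148/3]
2. E_y = -4  [EB · CF = -46/3 ∩ EC · DB = -148/3]
   → E = (28/3, -4)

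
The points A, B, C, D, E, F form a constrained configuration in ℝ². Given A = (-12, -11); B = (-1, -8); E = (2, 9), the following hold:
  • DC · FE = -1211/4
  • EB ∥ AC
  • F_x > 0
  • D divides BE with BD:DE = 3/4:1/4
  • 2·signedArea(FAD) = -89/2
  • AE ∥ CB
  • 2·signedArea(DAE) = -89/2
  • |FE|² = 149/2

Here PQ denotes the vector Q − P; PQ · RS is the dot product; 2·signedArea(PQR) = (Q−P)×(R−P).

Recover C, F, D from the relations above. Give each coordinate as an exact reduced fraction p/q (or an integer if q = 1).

1. C_x = -15  [AE ∥ CB ∩ EB ∥ AC]
2. C_y = -28  [AE ∥ CB ∩ EB ∥ AC]
   → C = (-15, -28)
3. D_x = 5/4  [D divides BE with BD:DE = 3/4:1/4]
4. D_y = 19/4  [D divides BE with BD:DE = 3/4:1/4]
   → D = (5/4, 19/4)
5. F_x = 1/2  [2·signedArea(FAD) = -89/2 ∩ DC · FE = -1211/4]
6. F_y = 1/2  [2·signedArea(FAD) = -89/2 ∩ DC · FE = -1211/4]
   → F = (1/2, 1/2)

C = (-15, -28)
D = (5/4, 19/4)
F = (1/2, 1/2)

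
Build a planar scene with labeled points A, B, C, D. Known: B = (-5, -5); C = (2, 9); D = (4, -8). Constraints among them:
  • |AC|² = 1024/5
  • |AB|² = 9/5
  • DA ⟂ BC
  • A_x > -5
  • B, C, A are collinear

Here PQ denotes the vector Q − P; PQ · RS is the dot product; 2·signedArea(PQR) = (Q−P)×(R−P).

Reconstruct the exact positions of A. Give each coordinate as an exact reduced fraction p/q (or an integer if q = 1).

1. A_x = -22/5  [B, C, A are collinear ∩ DA ⟂ BC]
2. A_y = -19/5  [B, C, A are collinear ∩ DA ⟂ BC]
   → A = (-22/5, -19/5)

A = (-22/5, -19/5)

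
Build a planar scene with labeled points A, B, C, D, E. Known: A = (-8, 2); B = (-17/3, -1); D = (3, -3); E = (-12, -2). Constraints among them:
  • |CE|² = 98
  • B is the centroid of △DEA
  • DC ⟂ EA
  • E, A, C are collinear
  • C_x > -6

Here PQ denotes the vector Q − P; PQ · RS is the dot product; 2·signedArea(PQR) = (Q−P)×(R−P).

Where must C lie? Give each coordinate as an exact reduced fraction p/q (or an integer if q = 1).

C = (-5, 5)

1. C_x = -5  [E, A, C are collinear ∩ DC ⟂ EA]
2. C_y = 5  [E, A, C are collinear ∩ DC ⟂ EA]
   → C = (-5, 5)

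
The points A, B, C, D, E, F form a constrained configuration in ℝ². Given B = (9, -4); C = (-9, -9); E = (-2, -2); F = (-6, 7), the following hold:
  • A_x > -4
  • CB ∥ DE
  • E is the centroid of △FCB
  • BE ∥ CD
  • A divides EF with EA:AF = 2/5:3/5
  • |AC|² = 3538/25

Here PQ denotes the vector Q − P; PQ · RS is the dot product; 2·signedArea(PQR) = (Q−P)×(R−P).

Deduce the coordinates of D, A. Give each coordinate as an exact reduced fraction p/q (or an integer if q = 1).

1. D_x = -20  [CB ∥ DE ∩ BE ∥ CD]
2. D_y = -7  [CB ∥ DE ∩ BE ∥ CD]
   → D = (-20, -7)
3. A_x = -18/5  [A divides EF with EA:AF = 2/5:3/5]
4. A_y = 8/5  [A divides EF with EA:AF = 2/5:3/5]
   → A = (-18/5, 8/5)

A = (-18/5, 8/5)
D = (-20, -7)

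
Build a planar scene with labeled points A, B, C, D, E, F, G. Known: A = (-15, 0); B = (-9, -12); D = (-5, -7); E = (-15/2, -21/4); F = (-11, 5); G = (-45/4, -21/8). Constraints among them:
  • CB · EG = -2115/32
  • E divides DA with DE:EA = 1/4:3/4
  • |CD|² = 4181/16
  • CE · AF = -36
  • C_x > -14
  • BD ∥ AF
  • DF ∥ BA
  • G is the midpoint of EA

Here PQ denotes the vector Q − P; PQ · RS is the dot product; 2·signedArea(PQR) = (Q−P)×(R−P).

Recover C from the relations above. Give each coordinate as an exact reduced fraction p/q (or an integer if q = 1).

1. C_x = -27/2  [CB · EG = -2115/32 ∩ CE · AF = -36]
2. C_y = 27/4  [CB · EG = -2115/32 ∩ CE · AF = -36]
   → C = (-27/2, 27/4)

C = (-27/2, 27/4)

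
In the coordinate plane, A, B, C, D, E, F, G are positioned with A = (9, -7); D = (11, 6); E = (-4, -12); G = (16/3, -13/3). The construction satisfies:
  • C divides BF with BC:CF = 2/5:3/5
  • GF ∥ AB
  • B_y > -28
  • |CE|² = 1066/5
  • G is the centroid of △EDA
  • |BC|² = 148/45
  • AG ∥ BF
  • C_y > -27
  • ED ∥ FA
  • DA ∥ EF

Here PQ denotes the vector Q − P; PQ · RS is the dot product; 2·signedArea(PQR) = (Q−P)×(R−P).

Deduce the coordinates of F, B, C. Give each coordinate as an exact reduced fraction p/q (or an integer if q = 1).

1. F_x = -6  [ED ∥ FA ∩ DA ∥ EF]
2. F_y = -25  [ED ∥ FA ∩ DA ∥ EF]
   → F = (-6, -25)
3. B_x = -7/3  [AG ∥ BF ∩ GF ∥ AB]
4. B_y = -83/3  [AG ∥ BF ∩ GF ∥ AB]
   → B = (-7/3, -83/3)
5. C_x = -19/5  [C divides BF with BC:CF = 2/5:3/5]
6. C_y = -133/5  [C divides BF with BC:CF = 2/5:3/5]
   → C = (-19/5, -133/5)

B = (-7/3, -83/3)
C = (-19/5, -133/5)
F = (-6, -25)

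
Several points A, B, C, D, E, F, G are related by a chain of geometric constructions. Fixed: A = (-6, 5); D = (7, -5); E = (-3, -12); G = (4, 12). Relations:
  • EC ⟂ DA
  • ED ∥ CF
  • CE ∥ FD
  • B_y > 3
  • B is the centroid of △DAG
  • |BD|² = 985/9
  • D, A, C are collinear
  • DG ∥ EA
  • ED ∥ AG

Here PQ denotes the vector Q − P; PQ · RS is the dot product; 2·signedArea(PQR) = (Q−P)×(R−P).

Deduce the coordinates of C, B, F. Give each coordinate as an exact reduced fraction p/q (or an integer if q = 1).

1. C_x = 1103/269  [D, A, C are collinear ∩ EC ⟂ DA]
2. C_y = -745/269  [D, A, C are collinear ∩ EC ⟂ DA]
   → C = (1103/269, -745/269)
3. B_x = 5/3  [B is the centroid of △DAG]
4. B_y = 4  [B is the centroid of △DAG]
   → B = (5/3, 4)
5. F_x = 3793/269  [CE ∥ FD ∩ ED ∥ CF]
6. F_y = 1138/269  [CE ∥ FD ∩ ED ∥ CF]
   → F = (3793/269, 1138/269)

B = (5/3, 4)
C = (1103/269, -745/269)
F = (3793/269, 1138/269)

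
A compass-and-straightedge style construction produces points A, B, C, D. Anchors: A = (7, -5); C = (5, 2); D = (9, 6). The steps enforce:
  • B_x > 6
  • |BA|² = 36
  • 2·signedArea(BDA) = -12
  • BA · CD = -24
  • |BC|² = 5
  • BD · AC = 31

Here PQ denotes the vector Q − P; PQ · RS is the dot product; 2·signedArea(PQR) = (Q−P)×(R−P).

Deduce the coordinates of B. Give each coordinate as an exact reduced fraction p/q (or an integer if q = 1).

1. B_x = 7  [BA · CD = -24 ∩ 2·signedArea(BDA) = -12]
2. B_y = 1  [BA · CD = -24 ∩ 2·signedArea(BDA) = -12]
   → B = (7, 1)

B = (7, 1)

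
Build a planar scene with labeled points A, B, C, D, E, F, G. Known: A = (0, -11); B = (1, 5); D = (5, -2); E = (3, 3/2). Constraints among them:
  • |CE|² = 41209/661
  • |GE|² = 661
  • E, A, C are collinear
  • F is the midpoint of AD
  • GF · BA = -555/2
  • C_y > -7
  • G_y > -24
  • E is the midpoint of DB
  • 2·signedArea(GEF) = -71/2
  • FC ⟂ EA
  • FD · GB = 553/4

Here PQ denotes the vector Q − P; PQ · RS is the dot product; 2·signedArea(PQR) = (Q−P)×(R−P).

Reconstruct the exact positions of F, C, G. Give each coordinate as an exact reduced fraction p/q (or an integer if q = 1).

C = (765/661, -8167/1322)
F = (5/2, -13/2)
G = (-3, -47/2)

1. F_x = 5/2  [F is the midpoint of AD]
2. F_y = -13/2  [F is the midpoint of AD]
   → F = (5/2, -13/2)
3. C_x = 765/661  [E, A, C are collinear ∩ FC ⟂ EA]
4. C_y = -8167/1322  [E, A, C are collinear ∩ FC ⟂ EA]
   → C = (765/661, -8167/1322)
5. G_x = -3  [2·signedArea(GEF) = -71/2 ∩ FD · GB = 553/4]
6. G_y = -47/2  [2·signedArea(GEF) = -71/2 ∩ FD · GB = 553/4]
   → G = (-3, -47/2)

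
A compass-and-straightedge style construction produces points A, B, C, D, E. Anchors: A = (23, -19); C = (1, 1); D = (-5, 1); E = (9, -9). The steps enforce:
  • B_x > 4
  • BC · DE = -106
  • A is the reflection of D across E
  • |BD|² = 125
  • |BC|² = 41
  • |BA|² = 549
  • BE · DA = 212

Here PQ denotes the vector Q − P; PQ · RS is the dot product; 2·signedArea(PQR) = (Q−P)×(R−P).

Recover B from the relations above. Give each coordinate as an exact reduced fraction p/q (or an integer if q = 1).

B = (5, -4)

1. B_x = 5  [line -14·x + 10·y + 110 = 0 ∩ |BA|² = 549]
2. B_y = -4  [line -14·x + 10·y + 110 = 0 ∩ |BA|² = 549]
   → B = (5, -4)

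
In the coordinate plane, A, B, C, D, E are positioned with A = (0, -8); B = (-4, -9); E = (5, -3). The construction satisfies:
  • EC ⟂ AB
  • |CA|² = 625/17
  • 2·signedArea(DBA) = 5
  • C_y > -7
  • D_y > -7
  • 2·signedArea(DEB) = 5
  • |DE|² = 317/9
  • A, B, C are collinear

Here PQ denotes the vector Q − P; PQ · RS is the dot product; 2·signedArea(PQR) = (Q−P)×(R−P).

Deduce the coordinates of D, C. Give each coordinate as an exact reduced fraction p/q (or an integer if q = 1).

1. D_x = 1/3  [2·signedArea(DEB) = 5 ∩ 2·signedArea(DBA) = 5]
2. D_y = -20/3  [2·signedArea(DEB) = 5 ∩ 2·signedArea(DBA) = 5]
   → D = (1/3, -20/3)
3. C_x = 100/17  [A, B, C are collinear ∩ EC ⟂ AB]
4. C_y = -111/17  [A, B, C are collinear ∩ EC ⟂ AB]
   → C = (100/17, -111/17)

C = (100/17, -111/17)
D = (1/3, -20/3)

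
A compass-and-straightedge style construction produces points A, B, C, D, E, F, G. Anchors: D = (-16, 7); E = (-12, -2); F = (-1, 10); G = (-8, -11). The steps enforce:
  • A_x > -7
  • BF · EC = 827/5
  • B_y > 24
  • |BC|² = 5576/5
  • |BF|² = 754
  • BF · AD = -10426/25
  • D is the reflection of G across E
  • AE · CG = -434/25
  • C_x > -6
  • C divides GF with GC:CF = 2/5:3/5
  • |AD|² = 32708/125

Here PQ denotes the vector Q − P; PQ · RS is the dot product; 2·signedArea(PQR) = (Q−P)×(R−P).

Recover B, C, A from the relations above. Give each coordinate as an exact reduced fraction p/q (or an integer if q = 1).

A = (-158/25, -149/25)
B = (-24, 25)
C = (-26/5, -13/5)

1. C_x = -26/5  [C divides GF with GC:CF = 2/5:3/5]
2. C_y = -13/5  [C divides GF with GC:CF = 2/5:3/5]
   → C = (-26/5, -13/5)
3. A_x = -158/25  [line 14/5·x + 42/5·y + 1694/25 = 0 ∩ |AD|² = 32708/125]
4. A_y = -149/25  [line 14/5·x + 42/5·y + 1694/25 = 0 ∩ |AD|² = 32708/125]
   → A = (-158/25, -149/25)
5. B_x = -24  [BF · EC = 827/5 ∩ BF · AD = -10426/25]
6. B_y = 25  [BF · EC = 827/5 ∩ BF · AD = -10426/25]
   → B = (-24, 25)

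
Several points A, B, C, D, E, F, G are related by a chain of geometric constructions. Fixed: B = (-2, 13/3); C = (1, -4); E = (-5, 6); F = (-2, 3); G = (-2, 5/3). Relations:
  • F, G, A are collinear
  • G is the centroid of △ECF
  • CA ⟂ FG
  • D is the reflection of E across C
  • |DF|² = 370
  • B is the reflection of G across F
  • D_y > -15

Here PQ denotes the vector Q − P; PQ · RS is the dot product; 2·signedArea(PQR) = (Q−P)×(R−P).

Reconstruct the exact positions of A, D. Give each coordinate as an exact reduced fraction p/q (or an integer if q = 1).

1. A_x = -2  [F, G, A are collinear ∩ CA ⟂ FG]
2. A_y = -4  [F, G, A are collinear ∩ CA ⟂ FG]
   → A = (-2, -4)
3. D_x = 7  [D is the reflection of E across C]
4. D_y = -14  [D is the reflection of E across C]
   → D = (7, -14)

A = (-2, -4)
D = (7, -14)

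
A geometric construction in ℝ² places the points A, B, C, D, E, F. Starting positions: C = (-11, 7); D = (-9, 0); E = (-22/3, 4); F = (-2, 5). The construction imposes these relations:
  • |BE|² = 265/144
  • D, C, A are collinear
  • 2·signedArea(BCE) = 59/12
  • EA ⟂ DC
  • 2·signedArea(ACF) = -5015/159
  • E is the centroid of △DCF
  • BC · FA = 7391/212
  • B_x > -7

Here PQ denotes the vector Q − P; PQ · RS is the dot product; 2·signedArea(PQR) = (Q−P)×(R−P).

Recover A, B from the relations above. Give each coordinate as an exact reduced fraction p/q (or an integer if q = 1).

1. A_x = -1579/159  [D, C, A are collinear ∩ EA ⟂ DC]
2. A_y = 518/159  [D, C, A are collinear ∩ EA ⟂ DC]
   → A = (-1579/159, 518/159)
3. B_x = -6  [BC · FA = 7391/212 ∩ 2·signedArea(BCE) = 59/12]
4. B_y = 17/4  [BC · FA = 7391/212 ∩ 2·signedArea(BCE) = 59/12]
   → B = (-6, 17/4)

A = (-1579/159, 518/159)
B = (-6, 17/4)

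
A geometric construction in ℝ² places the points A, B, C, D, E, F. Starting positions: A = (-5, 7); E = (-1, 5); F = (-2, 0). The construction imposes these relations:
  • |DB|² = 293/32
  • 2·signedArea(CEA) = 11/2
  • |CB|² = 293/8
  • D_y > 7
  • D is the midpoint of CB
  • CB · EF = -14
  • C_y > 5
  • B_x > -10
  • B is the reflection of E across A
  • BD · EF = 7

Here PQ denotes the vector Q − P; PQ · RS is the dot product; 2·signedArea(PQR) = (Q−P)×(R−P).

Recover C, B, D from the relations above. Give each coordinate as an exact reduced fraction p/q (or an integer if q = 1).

B = (-9, 9)
C = (-17/4, 21/4)
D = (-53/8, 57/8)

1. B_x = -9  [B is the reflection of E across A]
2. B_y = 9  [B is the reflection of E across A]
   → B = (-9, 9)
3. C_x = -17/4  [2·signedArea(CEA) = 11/2 ∩ CB · EF = -14]
4. C_y = 21/4  [2·signedArea(CEA) = 11/2 ∩ CB · EF = -14]
   → C = (-17/4, 21/4)
5. D_x = -53/8  [D is the midpoint of CB]
6. D_y = 57/8  [D is the midpoint of CB]
   → D = (-53/8, 57/8)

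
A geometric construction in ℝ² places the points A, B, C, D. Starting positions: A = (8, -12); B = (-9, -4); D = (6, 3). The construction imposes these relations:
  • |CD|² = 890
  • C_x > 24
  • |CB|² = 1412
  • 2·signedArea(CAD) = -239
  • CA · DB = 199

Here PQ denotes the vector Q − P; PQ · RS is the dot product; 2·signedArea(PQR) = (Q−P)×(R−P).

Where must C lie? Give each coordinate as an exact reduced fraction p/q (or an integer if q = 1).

C = (25, -20)

1. C_x = 25  [2·signedArea(CAD) = -239 ∩ CA · DB = 199]
2. C_y = -20  [2·signedArea(CAD) = -239 ∩ CA · DB = 199]
   → C = (25, -20)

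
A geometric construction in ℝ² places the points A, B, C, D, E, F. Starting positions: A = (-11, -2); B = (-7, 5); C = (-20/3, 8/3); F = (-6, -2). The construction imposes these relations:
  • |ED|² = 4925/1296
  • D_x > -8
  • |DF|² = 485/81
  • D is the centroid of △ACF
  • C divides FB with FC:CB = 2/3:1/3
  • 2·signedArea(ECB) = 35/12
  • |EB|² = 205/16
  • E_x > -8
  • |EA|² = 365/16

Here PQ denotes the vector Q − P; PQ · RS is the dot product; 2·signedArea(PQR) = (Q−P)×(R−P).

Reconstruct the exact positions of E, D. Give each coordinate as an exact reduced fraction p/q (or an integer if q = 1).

1. E_x = -31/4  [line -7/3·x + -1/3·y + -211/12 = 0 ∩ |EB|² = 205/16]
2. E_y = 3/2  [line -7/3·x + -1/3·y + -211/12 = 0 ∩ |EB|² = 205/16]
   → E = (-31/4, 3/2)
3. D_x = -71/9  [D is the centroid of △ACF]
4. D_y = -4/9  [D is the centroid of △ACF]
   → D = (-71/9, -4/9)

D = (-71/9, -4/9)
E = (-31/4, 3/2)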